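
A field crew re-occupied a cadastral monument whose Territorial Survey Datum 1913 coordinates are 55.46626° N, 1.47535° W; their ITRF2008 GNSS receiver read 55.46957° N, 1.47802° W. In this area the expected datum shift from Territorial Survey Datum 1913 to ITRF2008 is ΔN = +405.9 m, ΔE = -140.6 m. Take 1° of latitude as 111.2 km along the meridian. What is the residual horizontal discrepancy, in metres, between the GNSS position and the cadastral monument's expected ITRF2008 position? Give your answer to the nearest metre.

47 m

Observed coordinate differences: Δφ = +0.00331°, Δλ = -0.00267°.
Converting to metres (1° lat = 111200 m, cos φ = 0.566891): observed ΔN = 368.1 m, observed ΔE = -168.3 m.
Subtracting the expected shift leaves a residual of 368.1 − (405.9) = -37.8 m north and -168.3 − (-140.6) = -27.7 m east.
Residual distance = √((-37.8)² + (-27.7)²) = 46.9 m.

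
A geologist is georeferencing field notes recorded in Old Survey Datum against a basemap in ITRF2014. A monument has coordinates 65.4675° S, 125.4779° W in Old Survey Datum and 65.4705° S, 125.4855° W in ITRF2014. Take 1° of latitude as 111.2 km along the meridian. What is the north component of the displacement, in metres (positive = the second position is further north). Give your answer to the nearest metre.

ΔN = -334 m

Δφ = -65.4705° − -65.4675° = -0.0030°; Δλ = -125.4855° − -125.4779° = -0.0076°.
ΔN = Δφ × 111200 = -333.6 m; ΔE = Δλ × 111200 × cos(-65.4675°) = -0.0076 × 111200 × 0.415209 = -350.9 m.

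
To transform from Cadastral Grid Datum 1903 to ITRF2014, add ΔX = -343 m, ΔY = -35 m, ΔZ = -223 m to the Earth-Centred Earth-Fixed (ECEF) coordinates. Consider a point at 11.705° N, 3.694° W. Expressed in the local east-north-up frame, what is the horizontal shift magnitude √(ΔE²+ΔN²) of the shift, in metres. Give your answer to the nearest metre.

160 m

The local east axis at (φ, λ) is (−sin λ, cos λ, 0), so ΔE = −sin(-3.694°)·(-343) + cos(-3.694°)·(-35) = -57.03 m.
The local north axis is (−sin φ cos λ, −sin φ sin λ, cos φ), giving ΔN = 69.441 − 0.457 − 218.363 = -149.38 m.
Horizontal magnitude = √(ΔE² + ΔN²) = √((-57.03)² + (-149.38)²) = 159.89 m.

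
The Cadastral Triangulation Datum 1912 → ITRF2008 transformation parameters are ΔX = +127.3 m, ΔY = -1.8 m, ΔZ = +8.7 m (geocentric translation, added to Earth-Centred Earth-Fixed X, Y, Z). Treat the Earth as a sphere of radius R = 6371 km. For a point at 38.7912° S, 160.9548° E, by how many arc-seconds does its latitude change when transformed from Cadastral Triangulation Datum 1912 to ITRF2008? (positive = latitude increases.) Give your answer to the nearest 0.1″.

sin φ = -0.626484, cos φ = 0.779434, sin λ = 0.326314, cos λ = -0.945261.
North component: ΔN = −sin φ cos λ·ΔX − sin φ sin λ·ΔY + cos φ·ΔZ = −(-0.626484)(-0.945261)(127.3) − (-0.626484)(0.326314)(-1.8) + (0.779434)(8.7) = -68.97 m.
1° of latitude spans πR/180 = 111195 m, so Δφ = -68.97 / 111195 × 3600 = -2.233″.

Δφ = -2.2″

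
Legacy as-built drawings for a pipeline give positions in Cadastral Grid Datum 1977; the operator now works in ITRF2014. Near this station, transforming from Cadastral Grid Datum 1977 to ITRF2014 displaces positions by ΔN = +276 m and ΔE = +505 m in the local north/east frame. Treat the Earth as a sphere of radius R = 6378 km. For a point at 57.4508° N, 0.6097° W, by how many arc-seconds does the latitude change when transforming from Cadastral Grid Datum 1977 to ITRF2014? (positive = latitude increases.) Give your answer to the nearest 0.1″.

On a sphere of radius R, 1 rad of latitude = R, so Δφ = ΔN / R = 276.0 / 6378000 = 4.3274e-05 rad = 8.926″.

Δφ = 8.9″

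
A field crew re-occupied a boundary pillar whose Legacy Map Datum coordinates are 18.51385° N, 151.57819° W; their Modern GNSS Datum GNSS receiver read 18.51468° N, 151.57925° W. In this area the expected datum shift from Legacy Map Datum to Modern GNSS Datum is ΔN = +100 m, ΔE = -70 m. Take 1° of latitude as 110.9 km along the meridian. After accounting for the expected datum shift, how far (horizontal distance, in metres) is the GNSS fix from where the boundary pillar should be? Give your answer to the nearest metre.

Observed coordinate differences: Δφ = +0.00083°, Δλ = -0.00106°.
Converting to metres (1° lat = 110900 m, cos φ = 0.948247): observed ΔN = 92.0 m, observed ΔE = -111.5 m.
Subtracting the expected shift leaves a residual of 92.0 − (100) = -8.0 m north and -111.5 − (-70) = -41.5 m east.
Residual distance = √((-8.0)² + (-41.5)²) = 42.2 m.

42 m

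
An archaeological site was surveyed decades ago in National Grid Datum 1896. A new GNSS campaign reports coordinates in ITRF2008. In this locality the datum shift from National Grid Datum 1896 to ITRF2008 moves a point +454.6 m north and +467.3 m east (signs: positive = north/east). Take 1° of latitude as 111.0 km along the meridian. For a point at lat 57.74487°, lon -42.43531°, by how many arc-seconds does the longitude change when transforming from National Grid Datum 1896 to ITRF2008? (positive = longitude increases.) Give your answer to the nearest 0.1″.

At latitude 57.74487°, cos φ = 0.533690.
1° of longitude at this latitude = 111.0 × cos φ = 59.24 km, so Δλ = 467.3 / 59239.6 = 0.0078883° = 28.398″.

Δλ = 28.4″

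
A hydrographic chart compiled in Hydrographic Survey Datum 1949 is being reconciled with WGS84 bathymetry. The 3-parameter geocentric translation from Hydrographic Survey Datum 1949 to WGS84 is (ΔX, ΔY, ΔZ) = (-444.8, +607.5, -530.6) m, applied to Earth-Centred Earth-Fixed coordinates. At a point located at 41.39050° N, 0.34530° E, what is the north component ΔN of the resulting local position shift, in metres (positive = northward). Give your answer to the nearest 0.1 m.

ΔN = -106.4 m

The local north axis is (−sin φ cos λ, −sin φ sin λ, cos φ), giving ΔN = 294.091 − 2.421 − 398.067 = -106.40 m.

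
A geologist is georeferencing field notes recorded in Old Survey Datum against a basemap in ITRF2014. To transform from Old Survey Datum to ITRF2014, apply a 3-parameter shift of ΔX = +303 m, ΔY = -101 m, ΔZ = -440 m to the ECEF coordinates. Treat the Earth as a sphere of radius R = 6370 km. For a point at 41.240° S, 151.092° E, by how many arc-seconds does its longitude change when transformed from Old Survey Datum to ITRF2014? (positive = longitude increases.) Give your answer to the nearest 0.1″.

Δλ = -2.5″

sin φ = -0.659215, cos φ = 0.751955, sin λ = 0.483405, cos λ = -0.875397.
East component: ΔE = −sin λ·ΔX + cos λ·ΔY = −(0.483405)(303) + (-0.875397)(-101) = -58.06 m.
1° of latitude spans πR/180 = 111177 m; at latitude φ, 1° of longitude spans that × cos φ = 83600.4 m, so Δλ = -58.06 / 83600.4 × 3600 = -2.500″.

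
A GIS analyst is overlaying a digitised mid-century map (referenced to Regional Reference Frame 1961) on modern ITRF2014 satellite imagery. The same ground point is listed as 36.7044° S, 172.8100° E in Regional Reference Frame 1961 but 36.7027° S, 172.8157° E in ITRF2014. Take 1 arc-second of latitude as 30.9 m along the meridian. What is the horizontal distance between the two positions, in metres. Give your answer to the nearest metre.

Δφ = -36.7027° − -36.7044° = +0.0017°; Δλ = 172.8157° − 172.8100° = +0.0057°.
1° of latitude = 3600 × 30.90 = 111240 m.
ΔN = Δφ × 111240 = 189.1 m; ΔE = Δλ × 111240 × cos(-36.7044°) = +0.0057 × 111240 × 0.801730 = 508.4 m.
Distance = √(ΔE² + ΔN²) = √(508.4² + 189.1²) = 542.4 m.

542 m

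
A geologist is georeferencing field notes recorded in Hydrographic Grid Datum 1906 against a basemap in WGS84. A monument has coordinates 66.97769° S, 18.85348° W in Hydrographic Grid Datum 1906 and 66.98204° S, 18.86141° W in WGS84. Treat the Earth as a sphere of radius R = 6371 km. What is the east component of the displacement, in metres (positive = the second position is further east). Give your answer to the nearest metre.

ΔE = -345 m

Δφ = -66.98204° − -66.97769° = -0.00435°; Δλ = -18.86141° − -18.85348° = -0.00793°.
1° along a meridian = πR/180 = 111195 m.
ΔN = Δφ × 111195 = -483.7 m; ΔE = Δλ × 111195 × cos(-66.97769°) = -0.00793 × 111195 × 0.391090 = -344.9 m.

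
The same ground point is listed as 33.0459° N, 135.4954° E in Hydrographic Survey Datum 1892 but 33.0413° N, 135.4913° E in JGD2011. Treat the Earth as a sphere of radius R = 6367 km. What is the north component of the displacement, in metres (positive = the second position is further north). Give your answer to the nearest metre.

ΔN = -511 m

Δφ = 33.0413° − 33.0459° = -0.0046°; Δλ = 135.4913° − 135.4954° = -0.0041°.
1° along a meridian = πR/180 = 111125 m.
ΔN = Δφ × 111125 = -511.2 m; ΔE = Δλ × 111125 × cos(33.0459°) = -0.0041 × 111125 × 0.838234 = -381.9 m.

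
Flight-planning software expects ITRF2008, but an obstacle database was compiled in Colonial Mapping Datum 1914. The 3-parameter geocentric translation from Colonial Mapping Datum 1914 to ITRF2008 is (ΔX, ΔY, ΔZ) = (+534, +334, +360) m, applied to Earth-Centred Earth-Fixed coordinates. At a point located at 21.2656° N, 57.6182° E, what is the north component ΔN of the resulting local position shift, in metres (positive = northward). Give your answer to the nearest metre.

The local north axis is (−sin φ cos λ, −sin φ sin λ, cos φ), giving ΔN = -103.726 − 102.302 + 335.487 = 129.46 m.

ΔN = 129 m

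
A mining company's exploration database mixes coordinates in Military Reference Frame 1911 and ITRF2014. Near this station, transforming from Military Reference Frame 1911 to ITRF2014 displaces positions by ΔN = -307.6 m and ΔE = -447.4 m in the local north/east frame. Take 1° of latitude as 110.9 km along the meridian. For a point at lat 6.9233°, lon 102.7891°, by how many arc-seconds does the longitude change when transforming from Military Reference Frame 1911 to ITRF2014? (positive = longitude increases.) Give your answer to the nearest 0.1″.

Δλ = -14.6″

At latitude 6.9233°, cos φ = 0.992708.
1° of longitude at this latitude = 110.9 × cos φ = 110.09 km, so Δλ = -447.4 / 110091.4 = -0.0040639° = -14.630″.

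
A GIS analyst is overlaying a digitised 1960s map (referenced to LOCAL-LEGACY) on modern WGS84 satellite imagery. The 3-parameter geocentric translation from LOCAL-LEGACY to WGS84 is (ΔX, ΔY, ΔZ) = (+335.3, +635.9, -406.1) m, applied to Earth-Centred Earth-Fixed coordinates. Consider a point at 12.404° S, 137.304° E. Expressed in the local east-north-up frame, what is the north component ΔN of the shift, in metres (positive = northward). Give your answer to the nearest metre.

The local north axis is (−sin φ cos λ, −sin φ sin λ, cos φ), giving ΔN = -52.935 + 92.625 − 396.621 = -356.93 m.

ΔN = -357 m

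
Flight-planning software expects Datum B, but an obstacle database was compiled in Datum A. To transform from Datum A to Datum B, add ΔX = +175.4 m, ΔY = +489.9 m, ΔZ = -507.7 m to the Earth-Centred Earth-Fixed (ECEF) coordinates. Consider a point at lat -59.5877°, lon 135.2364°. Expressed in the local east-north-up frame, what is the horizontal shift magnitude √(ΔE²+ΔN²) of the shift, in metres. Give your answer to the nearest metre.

At φ = -59.5877°, λ = 135.2364°: sin φ = -0.862405, cos φ = 0.506219, sin λ = 0.704183, cos λ = -0.710018.
ΔE = −sin λ·ΔX + cos λ·ΔY = −(0.704183)·(175.4) + (-0.710018)·(489.9) = -471.35 m.
ΔN = −sin φ cos λ·ΔX − sin φ sin λ·ΔY + cos φ·ΔZ = −(-0.862405)(-0.710018)(175.4) − (-0.862405)(0.704183)(489.9) + (0.506219)(-507.7) = -66.90 m.
Horizontal magnitude = √(ΔE² + ΔN²) = √((-471.35)² + (-66.90)²) = 476.08 m.

476 m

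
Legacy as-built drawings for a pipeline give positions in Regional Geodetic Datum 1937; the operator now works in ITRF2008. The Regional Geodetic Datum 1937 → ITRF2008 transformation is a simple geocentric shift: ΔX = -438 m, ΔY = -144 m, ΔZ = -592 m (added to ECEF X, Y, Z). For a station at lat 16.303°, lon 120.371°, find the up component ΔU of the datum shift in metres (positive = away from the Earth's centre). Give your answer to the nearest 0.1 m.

The local up (radial) axis is (cos φ cos λ, cos φ sin λ, sin φ), giving ΔU = 212.547 − 119.243 − 166.184 = -72.88 m.

ΔU = -72.9 m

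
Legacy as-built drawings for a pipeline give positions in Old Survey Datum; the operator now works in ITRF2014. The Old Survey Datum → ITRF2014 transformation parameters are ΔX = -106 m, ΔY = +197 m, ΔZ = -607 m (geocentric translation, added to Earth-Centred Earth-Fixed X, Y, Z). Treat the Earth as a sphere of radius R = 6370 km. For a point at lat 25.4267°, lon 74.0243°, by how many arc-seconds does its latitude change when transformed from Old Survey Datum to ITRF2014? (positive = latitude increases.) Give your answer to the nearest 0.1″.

Δφ = -20.0″

sin φ = 0.429356, cos φ = 0.903135, sin λ = 0.961379, cos λ = 0.275230.
North component: ΔN = −sin φ cos λ·ΔX − sin φ sin λ·ΔY + cos φ·ΔZ = −(0.429356)(0.275230)(-106) − (0.429356)(0.961379)(197) + (0.903135)(-607) = -616.99 m.
1° of latitude spans πR/180 = 111177 m, so Δφ = -616.99 / 111177 × 3600 = -19.979″.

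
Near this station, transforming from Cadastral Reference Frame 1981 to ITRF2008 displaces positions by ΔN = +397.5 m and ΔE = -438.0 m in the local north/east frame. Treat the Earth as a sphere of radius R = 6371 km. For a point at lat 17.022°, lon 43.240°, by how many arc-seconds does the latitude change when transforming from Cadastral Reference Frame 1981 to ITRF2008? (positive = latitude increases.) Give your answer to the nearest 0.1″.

On a sphere of radius R, 1 rad of latitude = R, so Δφ = ΔN / R = 397.5 / 6371000 = 6.2392e-05 rad = 12.869″.

Δφ = 12.9″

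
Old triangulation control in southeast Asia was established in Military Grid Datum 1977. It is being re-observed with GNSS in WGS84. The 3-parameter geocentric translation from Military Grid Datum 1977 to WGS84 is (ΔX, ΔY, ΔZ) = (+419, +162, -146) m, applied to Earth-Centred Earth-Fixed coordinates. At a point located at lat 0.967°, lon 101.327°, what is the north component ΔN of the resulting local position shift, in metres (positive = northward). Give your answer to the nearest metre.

ΔN = -147 m

The local north axis is (−sin φ cos λ, −sin φ sin λ, cos φ), giving ΔN = 1.389 − 2.681 − 145.979 = -147.27 m.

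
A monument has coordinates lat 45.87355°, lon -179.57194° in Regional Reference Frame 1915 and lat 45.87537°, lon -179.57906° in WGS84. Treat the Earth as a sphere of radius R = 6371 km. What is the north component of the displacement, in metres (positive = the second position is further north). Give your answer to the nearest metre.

Δφ = 45.87537° − 45.87355° = +0.00182°; Δλ = -179.57906° − -179.57194° = -0.00712°.
1° along a meridian = πR/180 = 111195 m.
ΔN = Δφ × 111195 = 202.4 m; ΔE = Δλ × 111195 × cos(45.87355°) = -0.00712 × 111195 × 0.696244 = -551.2 m.

ΔN = 202 m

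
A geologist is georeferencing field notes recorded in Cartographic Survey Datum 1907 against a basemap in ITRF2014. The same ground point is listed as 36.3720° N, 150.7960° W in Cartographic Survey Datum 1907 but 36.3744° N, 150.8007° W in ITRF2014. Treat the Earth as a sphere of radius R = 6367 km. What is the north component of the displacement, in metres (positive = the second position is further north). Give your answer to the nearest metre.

ΔN = 267 m

Δφ = 36.3744° − 36.3720° = +0.0024°; Δλ = -150.8007° − -150.7960° = -0.0047°.
1° along a meridian = πR/180 = 111125 m.
ΔN = Δφ × 111125 = 266.7 m; ΔE = Δλ × 111125 × cos(36.3720°) = -0.0047 × 111125 × 0.805184 = -420.5 m.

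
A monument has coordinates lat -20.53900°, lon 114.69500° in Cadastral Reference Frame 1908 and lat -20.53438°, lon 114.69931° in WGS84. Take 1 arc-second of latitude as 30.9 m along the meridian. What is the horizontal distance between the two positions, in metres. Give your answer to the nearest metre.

682 m

Δφ = -20.53438° − -20.53900° = +0.00462°; Δλ = 114.69931° − 114.69500° = +0.00431°.
1° of latitude = 3600 × 30.90 = 111240 m.
ΔN = Δφ × 111240 = 513.9 m; ΔE = Δλ × 111240 × cos(-20.53900°) = +0.00431 × 111240 × 0.936434 = 449.0 m.
Distance = √(ΔE² + ΔN²) = √(449.0² + 513.9²) = 682.4 m.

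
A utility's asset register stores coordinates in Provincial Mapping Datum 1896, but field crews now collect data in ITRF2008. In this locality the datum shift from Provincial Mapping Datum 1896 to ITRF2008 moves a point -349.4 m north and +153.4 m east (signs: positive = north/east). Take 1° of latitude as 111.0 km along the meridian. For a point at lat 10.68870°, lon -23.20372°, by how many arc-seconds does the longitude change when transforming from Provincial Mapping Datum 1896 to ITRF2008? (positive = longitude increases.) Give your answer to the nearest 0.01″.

Δλ = 5.06″

At latitude 10.68870°, cos φ = 0.982649.
1° of longitude at this latitude = 111.0 × cos φ = 109.07 km, so Δλ = 153.4 / 109074.1 = 0.0014064° = 5.063″.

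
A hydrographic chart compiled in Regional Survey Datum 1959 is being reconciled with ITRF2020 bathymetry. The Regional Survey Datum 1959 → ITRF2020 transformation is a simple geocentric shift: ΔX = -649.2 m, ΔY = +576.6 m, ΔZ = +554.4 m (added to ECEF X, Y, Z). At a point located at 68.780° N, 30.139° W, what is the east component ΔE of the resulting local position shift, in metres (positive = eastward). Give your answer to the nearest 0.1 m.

ΔE = 172.7 m

At φ = 68.780°, λ = -30.139°: sin φ = 0.932198, cos φ = 0.361950, sin λ = -0.502100, cos λ = 0.864810.
ΔE = −sin λ·ΔX + cos λ·ΔY = −(-0.502100)·(-649.2) + (0.864810)·(576.6) = 172.69 m.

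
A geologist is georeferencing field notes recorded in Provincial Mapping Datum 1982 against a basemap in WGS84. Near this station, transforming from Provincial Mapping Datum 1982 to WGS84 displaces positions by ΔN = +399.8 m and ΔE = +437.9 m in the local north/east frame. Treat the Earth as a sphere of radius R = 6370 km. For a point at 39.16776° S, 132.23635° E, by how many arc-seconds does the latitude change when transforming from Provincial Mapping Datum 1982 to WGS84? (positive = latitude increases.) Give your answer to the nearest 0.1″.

Δφ = 12.9″

On a sphere of radius R, 1 rad of latitude = R, so Δφ = ΔN / R = 399.8 / 6370000 = 6.2763e-05 rad = 12.946″.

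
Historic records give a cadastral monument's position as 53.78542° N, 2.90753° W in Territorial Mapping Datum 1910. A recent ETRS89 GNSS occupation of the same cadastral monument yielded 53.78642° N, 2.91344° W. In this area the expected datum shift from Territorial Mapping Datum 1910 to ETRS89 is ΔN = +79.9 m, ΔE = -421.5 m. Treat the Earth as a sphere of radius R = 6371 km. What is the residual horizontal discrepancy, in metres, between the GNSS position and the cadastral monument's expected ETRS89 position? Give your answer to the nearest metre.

46 m

Observed coordinate differences: Δφ = +0.00100°, Δλ = -0.00591°.
Converting to metres (1° lat = 111195 m, cos φ = 0.590811): observed ΔN = 111.2 m, observed ΔE = -388.3 m.
Subtracting the expected shift leaves a residual of 111.2 − (79.9) = 31.3 m north and -388.3 − (-421.5) = 33.2 m east.
Residual distance = √(31.3² + 33.2²) = 45.7 m.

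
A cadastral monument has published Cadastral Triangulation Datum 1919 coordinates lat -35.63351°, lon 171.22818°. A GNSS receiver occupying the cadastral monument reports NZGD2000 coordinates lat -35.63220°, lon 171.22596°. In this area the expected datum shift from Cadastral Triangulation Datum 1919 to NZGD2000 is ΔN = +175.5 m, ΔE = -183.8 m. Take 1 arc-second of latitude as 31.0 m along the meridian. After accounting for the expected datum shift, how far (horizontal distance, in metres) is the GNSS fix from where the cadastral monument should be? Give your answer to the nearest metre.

Observed coordinate differences: Δφ = +0.00131°, Δλ = -0.00222°.
Converting to metres (1° lat = 111600 m, cos φ = 0.812760): observed ΔN = 146.2 m, observed ΔE = -201.4 m.
Subtracting the expected shift leaves a residual of 146.2 − (175.5) = -29.3 m north and -201.4 − (-183.8) = -17.6 m east.
Residual distance = √((-29.3)² + (-17.6)²) = 34.2 m.

34 m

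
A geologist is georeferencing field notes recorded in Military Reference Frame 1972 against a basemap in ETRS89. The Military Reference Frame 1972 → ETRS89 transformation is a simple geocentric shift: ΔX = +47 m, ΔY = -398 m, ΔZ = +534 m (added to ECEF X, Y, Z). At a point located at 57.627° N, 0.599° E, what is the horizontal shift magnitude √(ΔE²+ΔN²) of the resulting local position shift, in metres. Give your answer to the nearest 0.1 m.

470.3 m

At φ = 57.627°, λ = 0.599°: sin φ = 0.844580, cos φ = 0.535429, sin λ = 0.010454, cos λ = 0.999945.
ΔE = −sin λ·ΔX + cos λ·ΔY = −(0.010454)·(47) + (0.999945)·(-398) = -398.47 m.
ΔN = −sin φ cos λ·ΔX − sin φ sin λ·ΔY + cos φ·ΔZ = −(0.844580)(0.999945)(47) − (0.844580)(0.010454)(-398) + (0.535429)(534) = 249.74 m.
Horizontal magnitude = √(ΔE² + ΔN²) = √((-398.47)² + 249.74²) = 470.26 m.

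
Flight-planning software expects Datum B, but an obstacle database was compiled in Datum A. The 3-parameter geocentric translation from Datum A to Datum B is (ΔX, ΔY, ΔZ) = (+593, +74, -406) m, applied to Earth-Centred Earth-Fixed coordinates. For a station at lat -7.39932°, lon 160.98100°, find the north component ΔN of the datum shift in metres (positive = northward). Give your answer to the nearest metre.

At φ = -7.39932°, λ = 160.98100°: sin φ = -0.128784, cos φ = 0.991673, sin λ = 0.325882, cos λ = -0.945411.
ΔN = −sin φ cos λ·ΔX − sin φ sin λ·ΔY + cos φ·ΔZ = −(-0.128784)(-0.945411)(593) − (-0.128784)(0.325882)(74) + (0.991673)(-406) = -471.71 m.

ΔN = -472 m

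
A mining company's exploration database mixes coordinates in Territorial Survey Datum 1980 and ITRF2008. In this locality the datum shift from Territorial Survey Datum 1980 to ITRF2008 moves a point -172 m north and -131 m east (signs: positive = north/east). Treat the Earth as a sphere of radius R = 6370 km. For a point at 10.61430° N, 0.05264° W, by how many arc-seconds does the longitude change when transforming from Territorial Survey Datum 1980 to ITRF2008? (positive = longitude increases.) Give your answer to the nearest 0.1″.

Δλ = -4.3″

At latitude 10.61430°, cos φ = 0.982889.
One radian of longitude at latitude φ spans R cos φ, so Δλ = ΔE / (R cos φ) = -131.0 / (6370000 × 0.982889) = -2.0923e-05 rad = -4.316″.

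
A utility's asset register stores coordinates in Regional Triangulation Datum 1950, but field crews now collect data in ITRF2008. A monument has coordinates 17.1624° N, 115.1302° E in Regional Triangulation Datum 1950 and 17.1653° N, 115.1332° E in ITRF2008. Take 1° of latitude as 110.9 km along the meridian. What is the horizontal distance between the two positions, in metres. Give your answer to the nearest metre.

452 m

Δφ = 17.1653° − 17.1624° = +0.0029°; Δλ = 115.1332° − 115.1302° = +0.0030°.
ΔN = Δφ × 110900 = 321.6 m; ΔE = Δλ × 110900 × cos(17.1624°) = +0.0030 × 110900 × 0.955472 = 317.9 m.
Distance = √(ΔE² + ΔN²) = √(317.9² + 321.6²) = 452.2 m.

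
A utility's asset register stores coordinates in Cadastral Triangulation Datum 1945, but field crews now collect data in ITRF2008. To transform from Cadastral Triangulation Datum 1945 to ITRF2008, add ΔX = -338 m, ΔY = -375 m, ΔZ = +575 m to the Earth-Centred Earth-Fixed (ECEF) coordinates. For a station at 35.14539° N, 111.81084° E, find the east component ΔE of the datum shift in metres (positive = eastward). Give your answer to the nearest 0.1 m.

ΔE = 453.1 m

The local east axis at (φ, λ) is (−sin λ, cos λ, 0), so ΔE = −sin(111.81084°)·(-338) + cos(111.81084°)·(-375) = 453.13 m.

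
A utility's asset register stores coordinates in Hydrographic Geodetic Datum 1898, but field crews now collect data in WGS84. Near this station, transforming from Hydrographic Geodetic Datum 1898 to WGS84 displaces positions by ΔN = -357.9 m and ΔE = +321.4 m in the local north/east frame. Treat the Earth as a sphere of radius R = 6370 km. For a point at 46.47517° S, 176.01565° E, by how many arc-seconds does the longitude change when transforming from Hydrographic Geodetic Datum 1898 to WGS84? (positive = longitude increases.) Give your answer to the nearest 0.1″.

Δλ = 15.1″

At latitude -46.47517°, cos φ = 0.688669.
One radian of longitude at latitude φ spans R cos φ, so Δλ = ΔE / (R cos φ) = 321.4 / (6370000 × 0.688669) = 7.3265e-05 rad = 15.112″.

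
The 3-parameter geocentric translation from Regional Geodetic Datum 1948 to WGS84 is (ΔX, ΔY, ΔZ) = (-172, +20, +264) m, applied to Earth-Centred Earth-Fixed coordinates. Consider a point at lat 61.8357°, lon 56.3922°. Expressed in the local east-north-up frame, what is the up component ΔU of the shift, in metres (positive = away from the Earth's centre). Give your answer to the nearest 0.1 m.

At φ = 61.8357°, λ = 56.3922°: sin φ = 0.881598, cos φ = 0.472002, sin λ = 0.832846, cos λ = 0.553505.
ΔU = cos φ cos λ·ΔX + cos φ sin λ·ΔY + sin φ·ΔZ = (0.472002)(0.553505)(-172) + (0.472002)(0.832846)(20) + (0.881598)(264) = 195.67 m.

ΔU = 195.7 m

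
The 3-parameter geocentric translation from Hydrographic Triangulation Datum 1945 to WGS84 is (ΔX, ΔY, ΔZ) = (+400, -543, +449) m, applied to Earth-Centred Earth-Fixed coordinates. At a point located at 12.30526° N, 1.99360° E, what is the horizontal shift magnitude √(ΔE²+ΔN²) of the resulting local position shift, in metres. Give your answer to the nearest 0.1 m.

At φ = 12.30526°, λ = 1.99360°: sin φ = 0.213120, cos φ = 0.977026, sin λ = 0.034788, cos λ = 0.999395.
ΔE = −sin λ·ΔX + cos λ·ΔY = −(0.034788)·(400) + (0.999395)·(-543) = -556.59 m.
ΔN = −sin φ cos λ·ΔX − sin φ sin λ·ΔY + cos φ·ΔZ = −(0.213120)(0.999395)(400) − (0.213120)(0.034788)(-543) + (0.977026)(449) = 357.51 m.
Horizontal magnitude = √(ΔE² + ΔN²) = √((-556.59)² + 357.51²) = 661.52 m.

661.5 m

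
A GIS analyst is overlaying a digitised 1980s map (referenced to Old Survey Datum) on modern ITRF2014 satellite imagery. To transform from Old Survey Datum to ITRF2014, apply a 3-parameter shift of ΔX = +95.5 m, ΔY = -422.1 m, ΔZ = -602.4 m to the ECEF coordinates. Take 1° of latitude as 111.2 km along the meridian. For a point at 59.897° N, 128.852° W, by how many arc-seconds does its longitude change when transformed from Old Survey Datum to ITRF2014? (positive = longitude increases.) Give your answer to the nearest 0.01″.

Δλ = 21.89″

sin φ = 0.865125, cos φ = 0.501556, sin λ = -0.778769, cos λ = -0.627311.
East component: ΔE = −sin λ·ΔX + cos λ·ΔY = −(-0.778769)(95.5) + (-0.627311)(-422.1) = 339.16 m.
1° of latitude spans 111200 m; at latitude φ, 1° of longitude spans that × cos φ = 55773.0 m, so Δλ = 339.16 / 55773.0 × 3600 = 21.892″.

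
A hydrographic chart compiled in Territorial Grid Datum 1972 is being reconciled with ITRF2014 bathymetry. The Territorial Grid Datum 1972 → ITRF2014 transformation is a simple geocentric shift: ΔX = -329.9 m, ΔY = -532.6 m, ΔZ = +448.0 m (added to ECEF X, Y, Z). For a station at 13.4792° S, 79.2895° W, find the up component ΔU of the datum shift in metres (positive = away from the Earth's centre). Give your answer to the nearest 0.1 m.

At φ = -13.4792°, λ = -79.2895°: sin φ = -0.233092, cos φ = 0.972455, sin λ = -0.982579, cos λ = 0.185847.
ΔU = cos φ cos λ·ΔX + cos φ sin λ·ΔY + sin φ·ΔZ = (0.972455)(0.185847)(-329.9) + (0.972455)(-0.982579)(-532.6) + (-0.233092)(448.0) = 344.86 m.

ΔU = 344.9 m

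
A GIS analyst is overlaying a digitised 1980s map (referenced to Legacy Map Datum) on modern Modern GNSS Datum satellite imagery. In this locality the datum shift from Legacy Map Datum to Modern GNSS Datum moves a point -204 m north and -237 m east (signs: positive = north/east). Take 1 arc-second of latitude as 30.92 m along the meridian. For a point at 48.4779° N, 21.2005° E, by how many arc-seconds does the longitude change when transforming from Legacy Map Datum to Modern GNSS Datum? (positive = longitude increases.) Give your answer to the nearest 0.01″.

At latitude 48.4779°, cos φ = 0.662909.
1″ of longitude at this latitude = 30.92 × cos φ = 20.4971 m, so Δλ = -237.0 / 20.4971 = -11.563″.

Δλ = -11.56″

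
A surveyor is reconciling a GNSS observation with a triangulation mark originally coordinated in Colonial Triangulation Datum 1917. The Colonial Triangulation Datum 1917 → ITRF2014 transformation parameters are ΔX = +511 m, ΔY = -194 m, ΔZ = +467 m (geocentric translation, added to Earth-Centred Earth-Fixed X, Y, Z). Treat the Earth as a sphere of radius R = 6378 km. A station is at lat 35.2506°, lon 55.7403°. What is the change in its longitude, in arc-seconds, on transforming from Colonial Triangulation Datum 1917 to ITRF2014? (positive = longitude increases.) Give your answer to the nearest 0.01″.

Δλ = -21.05″

sin φ = 0.577154, cos φ = 0.816636, sin λ = 0.826494, cos λ = 0.562945.
East component: ΔE = −sin λ·ΔX + cos λ·ΔY = −(0.826494)(511) + (0.562945)(-194) = -531.55 m.
1° of latitude spans πR/180 = 111317 m; at latitude φ, 1° of longitude spans that × cos φ = 90905.5 m, so Δλ = -531.55 / 90905.5 × 3600 = -21.050″.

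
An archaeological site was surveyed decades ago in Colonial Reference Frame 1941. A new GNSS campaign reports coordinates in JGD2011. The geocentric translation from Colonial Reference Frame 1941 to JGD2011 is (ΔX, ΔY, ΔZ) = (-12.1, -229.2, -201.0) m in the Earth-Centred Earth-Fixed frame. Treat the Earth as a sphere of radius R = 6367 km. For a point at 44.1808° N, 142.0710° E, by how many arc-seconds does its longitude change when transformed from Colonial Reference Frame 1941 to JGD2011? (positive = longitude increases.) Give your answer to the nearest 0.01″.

Δλ = 8.50″

sin φ = 0.696925, cos φ = 0.717144, sin λ = 0.614685, cos λ = -0.788773.
East component: ΔE = −sin λ·ΔX + cos λ·ΔY = −(0.614685)(-12.1) + (-0.788773)(-229.2) = 188.22 m.
1° of latitude spans πR/180 = 111125 m; at latitude φ, 1° of longitude spans that × cos φ = 79692.7 m, so Δλ = 188.22 / 79692.7 × 3600 = 8.503″.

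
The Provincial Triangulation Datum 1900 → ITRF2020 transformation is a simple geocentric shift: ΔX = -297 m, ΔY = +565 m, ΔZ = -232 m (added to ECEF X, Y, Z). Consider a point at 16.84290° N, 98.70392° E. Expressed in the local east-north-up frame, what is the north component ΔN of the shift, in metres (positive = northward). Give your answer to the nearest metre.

The local north axis is (−sin φ cos λ, −sin φ sin λ, cos φ), giving ΔN = -13.023 − 161.823 − 222.048 = -396.89 m.

ΔN = -397 m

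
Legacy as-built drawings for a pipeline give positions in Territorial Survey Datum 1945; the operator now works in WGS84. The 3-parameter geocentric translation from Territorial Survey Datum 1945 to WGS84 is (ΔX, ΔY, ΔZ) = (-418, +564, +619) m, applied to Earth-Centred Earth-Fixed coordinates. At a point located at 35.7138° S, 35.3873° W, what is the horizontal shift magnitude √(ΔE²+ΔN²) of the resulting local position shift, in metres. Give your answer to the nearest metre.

At φ = -35.7138°, λ = -35.3873°: sin φ = -0.583737, cos φ = 0.811943, sin λ = -0.579100, cos λ = 0.815256.
ΔE = −sin λ·ΔX + cos λ·ΔY = −(-0.579100)·(-418) + (0.815256)·(564) = 217.74 m.
ΔN = −sin φ cos λ·ΔX − sin φ sin λ·ΔY + cos φ·ΔZ = −(-0.583737)(0.815256)(-418) − (-0.583737)(-0.579100)(564) + (0.811943)(619) = 113.01 m.
Horizontal magnitude = √(ΔE² + ΔN²) = √(217.74² + 113.01²) = 245.32 m.

245 m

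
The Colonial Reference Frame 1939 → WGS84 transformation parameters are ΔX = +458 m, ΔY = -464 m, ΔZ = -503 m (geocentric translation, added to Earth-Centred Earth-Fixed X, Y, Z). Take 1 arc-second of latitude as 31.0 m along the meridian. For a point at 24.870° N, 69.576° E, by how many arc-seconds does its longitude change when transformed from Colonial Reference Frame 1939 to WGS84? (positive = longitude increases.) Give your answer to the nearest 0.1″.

Δλ = -21.0″

sin φ = 0.420561, cos φ = 0.907264, sin λ = 0.937136, cos λ = 0.348965.
East component: ΔE = −sin λ·ΔX + cos λ·ΔY = −(0.937136)(458) + (0.348965)(-464) = -591.13 m.
1° of latitude spans 3600 × 31.00 = 111600 m; at latitude φ, 1° of longitude spans that × cos φ = 101250.7 m, so Δλ = -591.13 / 101250.7 × 3600 = -21.018″.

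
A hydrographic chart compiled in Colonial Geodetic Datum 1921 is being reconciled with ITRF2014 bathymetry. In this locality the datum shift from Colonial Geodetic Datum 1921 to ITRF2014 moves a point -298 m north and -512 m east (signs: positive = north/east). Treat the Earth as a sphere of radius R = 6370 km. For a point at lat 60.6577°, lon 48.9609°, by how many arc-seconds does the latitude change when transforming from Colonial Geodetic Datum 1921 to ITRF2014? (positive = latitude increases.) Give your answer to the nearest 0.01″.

Δφ = -9.65″

On a sphere of radius R, 1 rad of latitude = R, so Δφ = ΔN / R = -298.0 / 6370000 = -4.6782e-05 rad = -9.649″.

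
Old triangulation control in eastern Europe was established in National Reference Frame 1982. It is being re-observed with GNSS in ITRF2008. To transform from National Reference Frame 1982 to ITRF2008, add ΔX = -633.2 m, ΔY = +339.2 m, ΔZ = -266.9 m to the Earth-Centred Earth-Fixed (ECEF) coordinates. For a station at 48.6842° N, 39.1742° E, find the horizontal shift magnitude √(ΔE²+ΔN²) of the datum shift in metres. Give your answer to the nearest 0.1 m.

The local east axis at (φ, λ) is (−sin λ, cos λ, 0), so ΔE = −sin(39.1742°)·(-633.2) + cos(39.1742°)·339.2 = 662.94 m.
The local north axis is (−sin φ cos λ, −sin φ sin λ, cos φ), giving ΔN = 368.687 − 160.931 − 176.210 = 31.55 m.
Horizontal magnitude = √(ΔE² + ΔN²) = √(662.94² + 31.55²) = 663.69 m.

663.7 m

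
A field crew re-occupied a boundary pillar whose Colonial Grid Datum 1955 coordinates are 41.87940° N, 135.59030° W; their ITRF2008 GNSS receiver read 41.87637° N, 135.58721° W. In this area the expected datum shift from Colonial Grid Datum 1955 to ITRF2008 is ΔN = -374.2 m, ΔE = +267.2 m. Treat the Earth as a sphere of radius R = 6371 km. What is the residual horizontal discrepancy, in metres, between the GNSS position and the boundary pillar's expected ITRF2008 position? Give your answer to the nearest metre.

39 m

Observed coordinate differences: Δφ = -0.00303°, Δλ = +0.00309°.
Converting to metres (1° lat = 111195 m, cos φ = 0.744552): observed ΔN = -336.9 m, observed ΔE = 255.8 m.
Subtracting the expected shift leaves a residual of -336.9 − (-374.2) = 37.3 m north and 255.8 − (267.2) = -11.4 m east.
Residual distance = √(37.3² + (-11.4)²) = 39.0 m.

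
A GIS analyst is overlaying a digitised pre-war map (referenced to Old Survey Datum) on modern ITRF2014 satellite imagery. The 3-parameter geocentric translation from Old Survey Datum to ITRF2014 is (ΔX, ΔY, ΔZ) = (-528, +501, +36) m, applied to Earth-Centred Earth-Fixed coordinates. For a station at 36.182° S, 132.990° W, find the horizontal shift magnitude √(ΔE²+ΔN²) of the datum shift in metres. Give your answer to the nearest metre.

The local east axis at (φ, λ) is (−sin λ, cos λ, 0), so ΔE = −sin(-132.990°)·(-528) + cos(-132.990°)·501 = -727.83 m.
The local north axis is (−sin φ cos λ, −sin φ sin λ, cos φ), giving ΔN = 212.543 − 216.345 + 29.057 = 25.26 m.
Horizontal magnitude = √(ΔE² + ΔN²) = √((-727.83)² + 25.26²) = 728.27 m.

728 m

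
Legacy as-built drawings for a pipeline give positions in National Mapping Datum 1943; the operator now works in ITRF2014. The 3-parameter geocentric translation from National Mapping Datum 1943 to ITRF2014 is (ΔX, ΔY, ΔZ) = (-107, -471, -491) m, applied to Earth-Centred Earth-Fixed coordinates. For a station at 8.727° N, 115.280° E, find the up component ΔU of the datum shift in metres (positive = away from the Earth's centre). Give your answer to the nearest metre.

ΔU = -450 m

At φ = 8.727°, λ = 115.280°: sin φ = 0.151727, cos φ = 0.988422, sin λ = 0.904232, cos λ = -0.427042.
ΔU = cos φ cos λ·ΔX + cos φ sin λ·ΔY + sin φ·ΔZ = (0.988422)(-0.427042)(-107) + (0.988422)(0.904232)(-471) + (0.151727)(-491) = -450.30 m.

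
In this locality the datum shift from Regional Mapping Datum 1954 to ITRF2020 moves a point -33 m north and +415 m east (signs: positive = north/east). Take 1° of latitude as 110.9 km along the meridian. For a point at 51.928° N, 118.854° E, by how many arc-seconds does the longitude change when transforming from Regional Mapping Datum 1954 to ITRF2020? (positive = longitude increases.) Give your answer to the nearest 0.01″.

At latitude 51.928°, cos φ = 0.616651.
1° of longitude at this latitude = 110.9 × cos φ = 68.39 km, so Δλ = 415.0 / 68386.6 = 0.0060684° = 21.846″.

Δλ = 21.85″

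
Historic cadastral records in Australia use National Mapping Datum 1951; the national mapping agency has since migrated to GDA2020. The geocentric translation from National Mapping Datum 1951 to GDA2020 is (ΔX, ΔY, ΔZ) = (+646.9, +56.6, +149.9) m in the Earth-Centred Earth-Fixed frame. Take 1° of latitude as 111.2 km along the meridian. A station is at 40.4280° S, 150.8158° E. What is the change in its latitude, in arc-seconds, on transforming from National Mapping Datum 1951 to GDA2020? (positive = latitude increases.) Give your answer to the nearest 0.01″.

sin φ = -0.648492, cos φ = 0.761221, sin λ = 0.487619, cos λ = -0.873057.
North component: ΔN = −sin φ cos λ·ΔX − sin φ sin λ·ΔY + cos φ·ΔZ = −(-0.648492)(-0.873057)(646.9) − (-0.648492)(0.487619)(56.6) + (0.761221)(149.9) = -234.25 m.
1° of latitude spans 111200 m, so Δφ = -234.25 / 111200 × 3600 = -7.584″.

Δφ = -7.58″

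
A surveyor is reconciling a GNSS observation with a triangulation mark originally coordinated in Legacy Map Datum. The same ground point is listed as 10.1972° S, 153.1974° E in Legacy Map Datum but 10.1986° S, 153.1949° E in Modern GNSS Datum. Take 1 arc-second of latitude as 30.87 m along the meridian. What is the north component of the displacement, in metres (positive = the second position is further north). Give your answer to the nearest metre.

ΔN = -156 m

Δφ = -10.1986° − -10.1972° = -0.0014°; Δλ = 153.1949° − 153.1974° = -0.0025°.
1° of latitude = 3600 × 30.87 = 111132 m.
ΔN = Δφ × 111132 = -155.6 m; ΔE = Δλ × 111132 × cos(-10.1972°) = -0.0025 × 111132 × 0.984204 = -273.4 m.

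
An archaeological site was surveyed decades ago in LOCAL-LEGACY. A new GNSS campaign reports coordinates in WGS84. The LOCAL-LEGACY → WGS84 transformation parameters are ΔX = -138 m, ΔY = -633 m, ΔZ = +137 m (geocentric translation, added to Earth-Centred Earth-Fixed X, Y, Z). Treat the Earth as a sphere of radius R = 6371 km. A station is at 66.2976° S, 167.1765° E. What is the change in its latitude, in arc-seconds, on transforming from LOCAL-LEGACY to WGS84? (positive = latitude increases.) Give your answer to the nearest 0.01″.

Δφ = 1.61″

sin φ = -0.915646, cos φ = 0.401986, sin λ = 0.221948, cos λ = -0.975058.
North component: ΔN = −sin φ cos λ·ΔX − sin φ sin λ·ΔY + cos φ·ΔZ = −(-0.915646)(-0.975058)(-138) − (-0.915646)(0.221948)(-633) + (0.401986)(137) = 49.64 m.
1° of latitude spans πR/180 = 111195 m, so Δφ = 49.64 / 111195 × 3600 = 1.607″.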